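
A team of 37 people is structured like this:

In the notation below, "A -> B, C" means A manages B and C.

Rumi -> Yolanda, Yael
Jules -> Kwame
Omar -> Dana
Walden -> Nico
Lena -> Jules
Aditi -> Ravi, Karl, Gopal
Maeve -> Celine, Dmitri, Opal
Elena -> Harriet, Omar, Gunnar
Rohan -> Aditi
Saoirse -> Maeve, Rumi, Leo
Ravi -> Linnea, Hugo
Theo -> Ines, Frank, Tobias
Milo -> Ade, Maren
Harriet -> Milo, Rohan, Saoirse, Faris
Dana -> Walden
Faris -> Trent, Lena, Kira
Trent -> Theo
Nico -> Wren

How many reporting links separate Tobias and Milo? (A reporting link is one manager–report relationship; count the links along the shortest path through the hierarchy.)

5

Tobias is 4 levels below Harriet, and Milo is 1 level below Harriet (their lowest common manager). The shortest path runs up from Tobias to Harriet and back down to Milo: 4 + 1 = 5 links.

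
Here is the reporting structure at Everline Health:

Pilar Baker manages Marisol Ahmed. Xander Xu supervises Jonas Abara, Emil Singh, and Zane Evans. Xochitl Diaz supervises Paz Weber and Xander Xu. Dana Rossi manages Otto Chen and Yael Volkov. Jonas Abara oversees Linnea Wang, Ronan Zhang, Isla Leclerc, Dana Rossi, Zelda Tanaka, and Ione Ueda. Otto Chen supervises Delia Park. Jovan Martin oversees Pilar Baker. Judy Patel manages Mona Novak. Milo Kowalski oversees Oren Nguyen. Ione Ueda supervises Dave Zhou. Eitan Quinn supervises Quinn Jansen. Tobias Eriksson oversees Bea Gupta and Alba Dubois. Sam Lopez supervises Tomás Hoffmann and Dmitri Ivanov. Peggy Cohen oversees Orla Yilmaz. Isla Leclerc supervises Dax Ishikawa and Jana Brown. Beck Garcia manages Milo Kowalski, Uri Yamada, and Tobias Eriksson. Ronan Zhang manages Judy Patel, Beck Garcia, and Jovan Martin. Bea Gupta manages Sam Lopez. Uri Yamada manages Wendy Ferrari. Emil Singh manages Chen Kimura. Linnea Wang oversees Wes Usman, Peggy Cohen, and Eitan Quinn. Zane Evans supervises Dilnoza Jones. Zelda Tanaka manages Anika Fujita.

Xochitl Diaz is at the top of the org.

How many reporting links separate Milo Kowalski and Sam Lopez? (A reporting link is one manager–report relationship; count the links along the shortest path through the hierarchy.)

Milo Kowalski is 1 level below Beck Garcia, and Sam Lopez is 3 levels below Beck Garcia (their lowest common manager). The shortest path runs up from Milo Kowalski to Beck Garcia and back down to Sam Lopez: 1 + 3 = 4 links.

4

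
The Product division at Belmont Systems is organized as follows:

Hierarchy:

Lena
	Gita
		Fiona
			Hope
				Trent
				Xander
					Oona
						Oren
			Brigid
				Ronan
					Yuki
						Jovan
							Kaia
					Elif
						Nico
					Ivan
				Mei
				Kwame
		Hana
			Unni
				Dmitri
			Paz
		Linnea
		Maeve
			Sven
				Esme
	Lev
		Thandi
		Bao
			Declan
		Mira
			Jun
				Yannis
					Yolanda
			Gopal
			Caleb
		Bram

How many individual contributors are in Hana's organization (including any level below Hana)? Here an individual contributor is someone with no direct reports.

The people in Hana's organization with no one reporting to them are Paz, Dmitri. That is 2.

2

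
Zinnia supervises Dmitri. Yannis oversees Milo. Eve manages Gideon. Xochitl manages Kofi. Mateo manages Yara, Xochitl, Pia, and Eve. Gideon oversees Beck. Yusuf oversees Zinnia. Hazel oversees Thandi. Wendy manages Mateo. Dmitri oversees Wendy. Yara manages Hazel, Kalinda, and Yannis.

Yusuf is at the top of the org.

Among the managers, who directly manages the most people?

Direct-report counts: Yusuf has 1; Zinnia has 1; Dmitri has 1; Wendy has 1; Mateo has 4; Eve has 1; Gideon has 1; Xochitl has 1; Yara has 3; Hazel has 1; Yannis has 1. The largest is 4, held by Mateo.

Mateo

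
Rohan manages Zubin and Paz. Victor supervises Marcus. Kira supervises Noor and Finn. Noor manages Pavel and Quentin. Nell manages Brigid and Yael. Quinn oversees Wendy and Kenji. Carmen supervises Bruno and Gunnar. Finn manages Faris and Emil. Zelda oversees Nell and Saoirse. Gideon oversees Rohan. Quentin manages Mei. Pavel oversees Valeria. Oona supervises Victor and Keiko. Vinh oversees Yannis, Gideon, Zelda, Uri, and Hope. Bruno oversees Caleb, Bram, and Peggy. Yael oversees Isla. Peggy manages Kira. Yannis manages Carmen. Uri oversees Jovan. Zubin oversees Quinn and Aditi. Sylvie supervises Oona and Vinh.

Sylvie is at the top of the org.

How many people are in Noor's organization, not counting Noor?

4

Noor directly manages Pavel, Quentin. Under Pavel: Valeria (1). Under Quentin: Mei (1). So Noor's organization is 2 direct reports plus everyone under them: 2 + 2 = 4.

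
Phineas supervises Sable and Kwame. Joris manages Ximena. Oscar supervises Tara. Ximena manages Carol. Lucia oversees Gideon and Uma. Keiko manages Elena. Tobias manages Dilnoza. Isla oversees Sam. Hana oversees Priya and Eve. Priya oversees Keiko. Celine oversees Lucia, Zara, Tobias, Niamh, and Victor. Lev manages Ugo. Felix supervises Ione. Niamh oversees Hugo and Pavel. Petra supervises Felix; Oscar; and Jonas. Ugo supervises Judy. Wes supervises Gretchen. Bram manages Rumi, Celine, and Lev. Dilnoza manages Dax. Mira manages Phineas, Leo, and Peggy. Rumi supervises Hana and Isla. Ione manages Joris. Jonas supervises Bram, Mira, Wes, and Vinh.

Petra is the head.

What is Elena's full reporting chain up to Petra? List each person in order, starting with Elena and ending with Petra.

Elena reports to Keiko. Keiko reports to Priya. Priya reports to Hana. Hana reports to Rumi. Rumi reports to Bram. Bram reports to Jonas. Jonas reports to Petra. Petra is at the top.

Elena -> Keiko -> Priya -> Hana -> Rumi -> Bram -> Jonas -> Petra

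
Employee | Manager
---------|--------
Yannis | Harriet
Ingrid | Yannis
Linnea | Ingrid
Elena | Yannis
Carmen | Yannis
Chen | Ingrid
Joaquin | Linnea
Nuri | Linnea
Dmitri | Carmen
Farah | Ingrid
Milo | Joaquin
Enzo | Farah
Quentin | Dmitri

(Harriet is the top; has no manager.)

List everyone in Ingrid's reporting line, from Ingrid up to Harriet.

Ingrid reports to Yannis. Yannis reports to Harriet. Harriet is at the top.

Ingrid -> Yannis -> Harriet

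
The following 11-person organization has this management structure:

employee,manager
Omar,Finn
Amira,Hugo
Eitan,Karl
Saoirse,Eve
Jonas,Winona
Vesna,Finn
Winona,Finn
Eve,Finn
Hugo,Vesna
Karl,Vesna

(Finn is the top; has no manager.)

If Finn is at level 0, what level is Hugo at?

2

Chain from Hugo up to Finn: Hugo → Vesna → Finn. That is 2 steps up, so Hugo is 2 levels below Finn.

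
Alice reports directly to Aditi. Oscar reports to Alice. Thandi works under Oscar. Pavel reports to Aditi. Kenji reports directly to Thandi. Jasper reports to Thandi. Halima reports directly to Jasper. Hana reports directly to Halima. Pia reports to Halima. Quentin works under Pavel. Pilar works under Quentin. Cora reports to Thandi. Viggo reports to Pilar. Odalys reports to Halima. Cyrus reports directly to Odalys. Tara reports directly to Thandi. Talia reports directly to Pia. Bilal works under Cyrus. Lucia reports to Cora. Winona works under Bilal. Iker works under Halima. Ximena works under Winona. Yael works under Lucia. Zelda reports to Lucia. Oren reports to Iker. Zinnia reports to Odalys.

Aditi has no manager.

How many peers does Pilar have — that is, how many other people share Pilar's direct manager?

0

Pilar reports to Quentin, and Quentin has no other direct reports. Pilar has 0 peers.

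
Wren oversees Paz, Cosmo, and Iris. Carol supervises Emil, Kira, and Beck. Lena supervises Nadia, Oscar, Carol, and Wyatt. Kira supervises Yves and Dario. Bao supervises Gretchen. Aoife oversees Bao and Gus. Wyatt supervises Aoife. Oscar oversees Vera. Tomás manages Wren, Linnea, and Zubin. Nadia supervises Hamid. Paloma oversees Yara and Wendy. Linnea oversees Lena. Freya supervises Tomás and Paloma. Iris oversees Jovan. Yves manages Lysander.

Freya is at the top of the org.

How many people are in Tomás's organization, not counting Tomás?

Tomás directly manages Wren, Linnea, Zubin. Under Wren: Cosmo, Paz, Iris, Jovan (4). Under Linnea: Lena, Oscar, Vera, Nadia, Hamid, Wyatt, Aoife, Gus, Bao, Gretchen, Carol, Beck, Emil, Kira, Dario, Yves, Lysander (17). Zubin has no reports. So Tomás's organization is 3 direct reports plus everyone under them: 5 + 18 + 1 = 24.

24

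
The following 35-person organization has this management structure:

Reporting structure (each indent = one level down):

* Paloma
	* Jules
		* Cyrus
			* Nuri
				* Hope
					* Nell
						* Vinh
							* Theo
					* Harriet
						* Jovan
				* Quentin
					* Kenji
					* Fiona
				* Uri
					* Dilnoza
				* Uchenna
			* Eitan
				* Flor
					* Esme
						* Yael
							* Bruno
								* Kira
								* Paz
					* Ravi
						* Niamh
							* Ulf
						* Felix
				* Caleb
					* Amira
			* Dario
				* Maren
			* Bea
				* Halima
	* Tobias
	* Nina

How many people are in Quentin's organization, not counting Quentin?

2

Quentin directly manages Kenji, Fiona. Kenji has no reports. Fiona has no reports. So Quentin's organization is 2 direct reports plus everyone under them: 1 + 1 = 2.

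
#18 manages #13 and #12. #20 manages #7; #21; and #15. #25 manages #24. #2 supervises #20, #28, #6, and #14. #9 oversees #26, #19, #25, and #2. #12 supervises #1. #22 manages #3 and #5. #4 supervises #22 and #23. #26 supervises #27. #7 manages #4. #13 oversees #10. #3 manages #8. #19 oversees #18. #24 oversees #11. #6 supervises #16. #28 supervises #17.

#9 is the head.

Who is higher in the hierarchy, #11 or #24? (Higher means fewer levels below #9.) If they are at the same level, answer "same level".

#11 is 3 levels below #9; #24 is 2. #24 is higher.

#24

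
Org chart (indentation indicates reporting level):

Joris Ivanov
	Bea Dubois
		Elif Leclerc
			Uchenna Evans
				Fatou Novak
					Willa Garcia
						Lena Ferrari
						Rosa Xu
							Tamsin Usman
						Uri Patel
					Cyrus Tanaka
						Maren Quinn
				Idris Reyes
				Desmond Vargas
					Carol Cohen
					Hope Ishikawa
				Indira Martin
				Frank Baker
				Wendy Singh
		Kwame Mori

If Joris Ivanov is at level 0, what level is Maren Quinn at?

6

Chain from Maren Quinn up to Joris Ivanov: Maren Quinn → Cyrus Tanaka → Fatou Novak → Uchenna Evans → Elif Leclerc → Bea Dubois → Joris Ivanov. That is 6 steps up, so Maren Quinn is 6 levels below Joris Ivanov.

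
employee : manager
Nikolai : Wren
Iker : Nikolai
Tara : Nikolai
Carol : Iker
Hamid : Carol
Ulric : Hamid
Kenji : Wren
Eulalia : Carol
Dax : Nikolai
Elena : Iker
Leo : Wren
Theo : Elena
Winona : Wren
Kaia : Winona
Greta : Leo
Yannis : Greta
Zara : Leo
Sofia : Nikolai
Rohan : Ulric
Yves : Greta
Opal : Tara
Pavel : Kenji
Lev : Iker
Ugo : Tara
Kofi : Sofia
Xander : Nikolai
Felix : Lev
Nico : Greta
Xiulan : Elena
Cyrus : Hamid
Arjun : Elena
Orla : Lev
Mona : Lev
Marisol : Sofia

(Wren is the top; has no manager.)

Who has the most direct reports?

Direct-report counts: Wren has 4; Winona has 1; Leo has 2; Greta has 3; Kenji has 1; Nikolai has 5; Sofia has 2; Tara has 2; Iker has 3; Lev has 3; Elena has 3; Carol has 2; Hamid has 2; Ulric has 1. The largest is 5, held by Nikolai.

Nikolai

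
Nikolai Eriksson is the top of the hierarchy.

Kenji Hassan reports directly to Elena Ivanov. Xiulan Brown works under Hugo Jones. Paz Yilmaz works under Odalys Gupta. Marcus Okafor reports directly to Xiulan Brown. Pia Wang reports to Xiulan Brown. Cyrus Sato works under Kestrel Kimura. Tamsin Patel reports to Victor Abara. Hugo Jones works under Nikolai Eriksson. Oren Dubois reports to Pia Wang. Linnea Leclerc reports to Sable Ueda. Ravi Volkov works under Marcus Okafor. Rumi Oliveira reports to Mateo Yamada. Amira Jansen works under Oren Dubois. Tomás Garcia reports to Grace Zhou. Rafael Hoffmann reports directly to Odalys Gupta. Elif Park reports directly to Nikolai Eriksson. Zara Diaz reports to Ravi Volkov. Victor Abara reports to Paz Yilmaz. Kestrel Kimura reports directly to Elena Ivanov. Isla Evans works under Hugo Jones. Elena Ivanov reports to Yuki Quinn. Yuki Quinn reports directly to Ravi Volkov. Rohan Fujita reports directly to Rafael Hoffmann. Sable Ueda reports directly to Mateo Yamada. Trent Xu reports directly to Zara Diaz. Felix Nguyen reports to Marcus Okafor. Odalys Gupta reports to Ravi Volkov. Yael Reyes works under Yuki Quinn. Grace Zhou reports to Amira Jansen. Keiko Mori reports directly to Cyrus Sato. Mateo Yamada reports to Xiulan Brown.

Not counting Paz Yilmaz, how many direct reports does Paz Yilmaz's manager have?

Paz Yilmaz reports to Odalys Gupta. Odalys Gupta's other direct reports are Rafael Hoffmann — 1 peer.

1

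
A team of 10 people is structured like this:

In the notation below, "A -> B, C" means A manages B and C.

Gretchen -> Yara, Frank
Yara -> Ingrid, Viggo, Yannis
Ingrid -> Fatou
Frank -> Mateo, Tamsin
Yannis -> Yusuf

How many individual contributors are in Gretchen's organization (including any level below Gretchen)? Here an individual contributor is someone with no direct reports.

5

The people in Gretchen's organization with no one reporting to them are Tamsin, Mateo, Yusuf, Viggo, Fatou. That is 5.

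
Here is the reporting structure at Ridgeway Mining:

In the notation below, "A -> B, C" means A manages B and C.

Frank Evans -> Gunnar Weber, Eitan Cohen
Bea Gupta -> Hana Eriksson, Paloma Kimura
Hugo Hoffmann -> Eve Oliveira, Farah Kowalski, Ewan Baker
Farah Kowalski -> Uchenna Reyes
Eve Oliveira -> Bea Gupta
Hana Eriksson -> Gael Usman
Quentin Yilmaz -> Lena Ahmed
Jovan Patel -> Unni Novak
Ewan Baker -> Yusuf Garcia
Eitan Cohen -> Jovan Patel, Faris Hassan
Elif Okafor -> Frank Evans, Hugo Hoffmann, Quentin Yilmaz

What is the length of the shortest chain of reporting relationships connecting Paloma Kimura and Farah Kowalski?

4

Paloma Kimura is 3 levels below Hugo Hoffmann, and Farah Kowalski is 1 level below Hugo Hoffmann (their lowest common manager). The shortest path runs up from Paloma Kimura to Hugo Hoffmann and back down to Farah Kowalski: 3 + 1 = 4 links.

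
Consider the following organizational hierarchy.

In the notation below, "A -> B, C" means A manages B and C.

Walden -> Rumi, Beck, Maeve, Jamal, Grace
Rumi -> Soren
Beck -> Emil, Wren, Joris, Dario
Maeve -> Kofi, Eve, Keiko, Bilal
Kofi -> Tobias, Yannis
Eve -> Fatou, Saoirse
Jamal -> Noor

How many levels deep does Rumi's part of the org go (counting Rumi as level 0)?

1

The longest chain under Rumi runs Rumi → Soren, which is 1 level below Rumi.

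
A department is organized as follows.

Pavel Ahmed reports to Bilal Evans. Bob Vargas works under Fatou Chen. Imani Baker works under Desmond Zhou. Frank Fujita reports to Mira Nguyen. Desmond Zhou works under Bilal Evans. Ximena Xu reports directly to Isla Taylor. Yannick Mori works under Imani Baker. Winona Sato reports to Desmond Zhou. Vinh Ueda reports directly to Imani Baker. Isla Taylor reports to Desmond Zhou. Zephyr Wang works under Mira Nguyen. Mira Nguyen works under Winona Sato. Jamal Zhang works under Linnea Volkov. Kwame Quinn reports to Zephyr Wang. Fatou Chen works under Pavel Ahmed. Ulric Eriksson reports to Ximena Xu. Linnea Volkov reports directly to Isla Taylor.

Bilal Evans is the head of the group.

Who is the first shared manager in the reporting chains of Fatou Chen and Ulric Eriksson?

Fatou Chen's chain of managers is Pavel Ahmed, Bilal Evans. Ulric Eriksson's chain of managers is Ximena Xu, Isla Taylor, Desmond Zhou, Bilal Evans. The first manager that appears in both chains is Bilal Evans.

Bilal Evans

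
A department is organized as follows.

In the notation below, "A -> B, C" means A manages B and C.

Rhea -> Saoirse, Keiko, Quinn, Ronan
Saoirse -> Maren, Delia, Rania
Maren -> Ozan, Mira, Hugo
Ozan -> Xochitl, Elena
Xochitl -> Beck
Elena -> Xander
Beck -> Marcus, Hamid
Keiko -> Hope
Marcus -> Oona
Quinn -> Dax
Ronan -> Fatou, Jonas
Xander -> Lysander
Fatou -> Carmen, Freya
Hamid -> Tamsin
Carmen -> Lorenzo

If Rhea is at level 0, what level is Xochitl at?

4

Chain from Xochitl up to Rhea: Xochitl → Ozan → Maren → Saoirse → Rhea. That is 4 steps up, so Xochitl is 4 levels below Rhea.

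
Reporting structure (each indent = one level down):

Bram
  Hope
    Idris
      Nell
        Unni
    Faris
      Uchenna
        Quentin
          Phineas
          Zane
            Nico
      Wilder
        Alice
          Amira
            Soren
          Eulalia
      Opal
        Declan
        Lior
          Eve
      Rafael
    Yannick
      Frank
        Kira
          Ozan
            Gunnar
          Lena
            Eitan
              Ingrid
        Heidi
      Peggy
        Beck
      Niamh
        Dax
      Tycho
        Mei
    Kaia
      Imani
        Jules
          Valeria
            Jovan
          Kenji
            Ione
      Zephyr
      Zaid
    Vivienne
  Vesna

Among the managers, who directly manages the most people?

Hope

Direct-report counts: Bram has 2; Hope has 5; Kaia has 3; Imani has 1; Jules has 2; Kenji has 1; Valeria has 1; Yannick has 4; Tycho has 1; Niamh has 1; Peggy has 1; Frank has 2; Kira has 2; Lena has 1; Eitan has 1; Ozan has 1; Faris has 4; Opal has 2; Lior has 1; Wilder has 1; Alice has 2; Amira has 1; Uchenna has 1; Quentin has 2; Zane has 1; Idris has 1; Nell has 1. The largest is 5, held by Hope.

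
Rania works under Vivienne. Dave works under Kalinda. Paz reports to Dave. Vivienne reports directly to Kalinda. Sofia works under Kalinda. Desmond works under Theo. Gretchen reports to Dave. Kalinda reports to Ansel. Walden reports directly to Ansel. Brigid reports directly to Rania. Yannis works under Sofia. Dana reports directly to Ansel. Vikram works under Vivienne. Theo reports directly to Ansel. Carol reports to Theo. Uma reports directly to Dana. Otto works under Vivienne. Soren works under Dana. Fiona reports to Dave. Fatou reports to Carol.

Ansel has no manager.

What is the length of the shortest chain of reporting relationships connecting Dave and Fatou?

5

Dave is 2 levels below Ansel, and Fatou is 3 levels below Ansel (their lowest common manager). The shortest path runs up from Dave to Ansel and back down to Fatou: 2 + 3 = 5 links.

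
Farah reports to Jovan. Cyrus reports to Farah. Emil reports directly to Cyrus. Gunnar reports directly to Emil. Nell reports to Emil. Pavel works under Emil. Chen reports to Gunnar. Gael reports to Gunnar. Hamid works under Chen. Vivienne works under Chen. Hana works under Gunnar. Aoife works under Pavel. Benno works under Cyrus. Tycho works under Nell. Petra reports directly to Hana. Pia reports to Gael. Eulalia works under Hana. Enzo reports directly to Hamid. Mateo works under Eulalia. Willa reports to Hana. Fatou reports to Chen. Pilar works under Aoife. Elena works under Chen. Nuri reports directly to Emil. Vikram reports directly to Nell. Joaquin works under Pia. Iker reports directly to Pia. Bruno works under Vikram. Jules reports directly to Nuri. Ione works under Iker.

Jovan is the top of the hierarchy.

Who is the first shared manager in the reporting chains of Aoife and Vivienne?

Aoife's chain of managers is Pavel, Emil, Cyrus, Farah, Jovan. Vivienne's chain of managers is Chen, Gunnar, Emil, Cyrus, Farah, Jovan. The first manager that appears in both chains is Emil.

Emil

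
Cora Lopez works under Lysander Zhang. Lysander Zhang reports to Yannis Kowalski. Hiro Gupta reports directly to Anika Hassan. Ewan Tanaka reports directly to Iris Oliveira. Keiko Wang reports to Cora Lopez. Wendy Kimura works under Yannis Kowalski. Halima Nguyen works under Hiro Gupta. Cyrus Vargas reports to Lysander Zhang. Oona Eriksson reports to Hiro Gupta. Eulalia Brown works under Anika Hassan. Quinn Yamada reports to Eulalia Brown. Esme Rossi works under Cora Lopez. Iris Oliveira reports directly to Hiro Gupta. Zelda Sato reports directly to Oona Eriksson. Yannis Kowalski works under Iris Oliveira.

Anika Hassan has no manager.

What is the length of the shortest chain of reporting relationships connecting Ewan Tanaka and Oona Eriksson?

3

Ewan Tanaka is 2 levels below Hiro Gupta, and Oona Eriksson is 1 level below Hiro Gupta (their lowest common manager). The shortest path runs up from Ewan Tanaka to Hiro Gupta and back down to Oona Eriksson: 2 + 1 = 3 links.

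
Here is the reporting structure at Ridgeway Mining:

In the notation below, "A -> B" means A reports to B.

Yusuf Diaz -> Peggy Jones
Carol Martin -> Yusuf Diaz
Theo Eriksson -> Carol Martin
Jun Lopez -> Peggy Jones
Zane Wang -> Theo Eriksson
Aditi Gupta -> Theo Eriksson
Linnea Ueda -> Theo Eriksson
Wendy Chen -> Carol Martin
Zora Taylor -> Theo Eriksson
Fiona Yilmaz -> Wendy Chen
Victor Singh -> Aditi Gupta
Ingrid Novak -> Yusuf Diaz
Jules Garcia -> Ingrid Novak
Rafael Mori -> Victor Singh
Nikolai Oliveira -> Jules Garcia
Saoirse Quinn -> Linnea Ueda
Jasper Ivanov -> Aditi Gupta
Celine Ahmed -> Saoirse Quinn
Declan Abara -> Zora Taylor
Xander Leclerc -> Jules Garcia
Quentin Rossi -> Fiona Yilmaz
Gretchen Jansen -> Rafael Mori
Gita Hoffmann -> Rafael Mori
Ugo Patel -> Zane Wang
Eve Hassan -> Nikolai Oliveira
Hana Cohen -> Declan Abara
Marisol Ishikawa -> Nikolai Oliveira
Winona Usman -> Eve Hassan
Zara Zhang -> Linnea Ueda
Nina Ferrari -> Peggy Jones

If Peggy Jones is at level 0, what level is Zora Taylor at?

Chain from Zora Taylor up to Peggy Jones: Zora Taylor → Theo Eriksson → Carol Martin → Yusuf Diaz → Peggy Jones. That is 4 steps up, so Zora Taylor is 4 levels below Peggy Jones.

4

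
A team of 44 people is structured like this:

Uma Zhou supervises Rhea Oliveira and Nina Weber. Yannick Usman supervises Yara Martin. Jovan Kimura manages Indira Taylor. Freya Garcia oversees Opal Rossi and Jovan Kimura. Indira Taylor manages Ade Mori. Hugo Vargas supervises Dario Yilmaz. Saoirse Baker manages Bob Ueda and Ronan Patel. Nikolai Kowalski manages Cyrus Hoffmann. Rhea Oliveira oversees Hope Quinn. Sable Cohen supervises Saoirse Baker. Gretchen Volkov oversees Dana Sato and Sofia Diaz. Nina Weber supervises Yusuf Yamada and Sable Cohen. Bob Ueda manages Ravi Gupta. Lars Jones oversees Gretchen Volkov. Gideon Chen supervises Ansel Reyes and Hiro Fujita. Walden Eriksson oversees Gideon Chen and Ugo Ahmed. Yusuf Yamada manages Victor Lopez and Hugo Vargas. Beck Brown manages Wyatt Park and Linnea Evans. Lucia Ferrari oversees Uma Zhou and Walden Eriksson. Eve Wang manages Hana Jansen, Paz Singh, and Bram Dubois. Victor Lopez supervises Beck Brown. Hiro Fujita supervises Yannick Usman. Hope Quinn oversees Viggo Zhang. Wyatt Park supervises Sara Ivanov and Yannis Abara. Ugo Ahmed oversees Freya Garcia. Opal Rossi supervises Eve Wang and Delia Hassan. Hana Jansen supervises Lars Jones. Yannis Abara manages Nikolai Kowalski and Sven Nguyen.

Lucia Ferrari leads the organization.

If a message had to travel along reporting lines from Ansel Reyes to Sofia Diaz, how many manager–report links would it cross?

10

Ansel Reyes is 2 levels below Walden Eriksson, and Sofia Diaz is 8 levels below Walden Eriksson (their lowest common manager). The shortest path runs up from Ansel Reyes to Walden Eriksson and back down to Sofia Diaz: 2 + 8 = 10 links.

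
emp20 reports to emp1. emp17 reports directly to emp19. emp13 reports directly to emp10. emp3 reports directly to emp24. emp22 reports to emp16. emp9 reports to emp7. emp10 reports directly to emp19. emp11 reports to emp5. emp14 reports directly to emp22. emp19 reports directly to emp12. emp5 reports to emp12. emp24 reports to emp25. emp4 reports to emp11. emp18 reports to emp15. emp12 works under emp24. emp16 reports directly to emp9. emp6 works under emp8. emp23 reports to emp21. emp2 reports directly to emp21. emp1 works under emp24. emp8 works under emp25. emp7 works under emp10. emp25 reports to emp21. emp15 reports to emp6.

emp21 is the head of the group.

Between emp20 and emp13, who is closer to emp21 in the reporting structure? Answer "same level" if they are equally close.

emp20 is 4 levels below emp21; emp13 is 6. emp20 is higher.

emp20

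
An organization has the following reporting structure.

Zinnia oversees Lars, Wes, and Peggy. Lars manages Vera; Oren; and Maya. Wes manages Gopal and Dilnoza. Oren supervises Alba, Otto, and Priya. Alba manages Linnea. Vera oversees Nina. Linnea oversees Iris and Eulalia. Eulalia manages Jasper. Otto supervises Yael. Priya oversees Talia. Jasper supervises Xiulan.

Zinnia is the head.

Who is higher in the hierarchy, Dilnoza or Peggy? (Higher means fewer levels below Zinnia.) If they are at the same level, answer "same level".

Dilnoza is 2 levels below Zinnia; Peggy is 1. Peggy is higher.

Peggy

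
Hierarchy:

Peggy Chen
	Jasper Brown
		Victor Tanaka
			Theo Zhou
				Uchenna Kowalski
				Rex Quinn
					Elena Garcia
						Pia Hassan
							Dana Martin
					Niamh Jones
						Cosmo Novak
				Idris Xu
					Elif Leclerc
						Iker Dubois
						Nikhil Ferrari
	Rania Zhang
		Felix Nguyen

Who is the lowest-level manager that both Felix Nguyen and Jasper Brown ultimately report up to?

Peggy Chen

Felix Nguyen's chain of managers is Rania Zhang, Peggy Chen. Jasper Brown's chain of managers is Peggy Chen. The first manager that appears in both chains is Peggy Chen.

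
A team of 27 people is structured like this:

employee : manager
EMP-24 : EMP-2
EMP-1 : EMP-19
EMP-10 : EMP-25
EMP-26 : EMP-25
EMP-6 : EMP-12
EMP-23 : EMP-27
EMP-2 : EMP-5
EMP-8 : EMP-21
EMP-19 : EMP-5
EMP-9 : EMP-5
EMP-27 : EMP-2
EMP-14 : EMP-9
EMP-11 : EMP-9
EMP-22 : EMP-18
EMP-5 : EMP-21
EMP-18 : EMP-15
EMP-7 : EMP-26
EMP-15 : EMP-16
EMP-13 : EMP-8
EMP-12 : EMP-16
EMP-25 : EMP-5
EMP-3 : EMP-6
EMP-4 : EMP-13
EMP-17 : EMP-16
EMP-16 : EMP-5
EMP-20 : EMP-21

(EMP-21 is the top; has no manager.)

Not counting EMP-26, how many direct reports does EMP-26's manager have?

EMP-26 reports to EMP-25. EMP-25's other direct reports are EMP-10 — 1 peer.

1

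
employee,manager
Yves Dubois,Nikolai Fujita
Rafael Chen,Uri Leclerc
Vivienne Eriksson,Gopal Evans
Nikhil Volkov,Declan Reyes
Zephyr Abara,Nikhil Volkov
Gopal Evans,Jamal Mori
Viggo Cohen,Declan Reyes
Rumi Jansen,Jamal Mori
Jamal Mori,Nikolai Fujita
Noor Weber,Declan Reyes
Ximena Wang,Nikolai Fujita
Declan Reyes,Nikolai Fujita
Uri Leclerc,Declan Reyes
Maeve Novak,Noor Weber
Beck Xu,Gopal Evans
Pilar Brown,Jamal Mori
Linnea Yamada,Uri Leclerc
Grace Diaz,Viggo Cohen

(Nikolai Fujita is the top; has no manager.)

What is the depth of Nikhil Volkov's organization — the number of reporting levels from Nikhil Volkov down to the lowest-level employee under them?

The longest chain under Nikhil Volkov runs Nikhil Volkov → Zephyr Abara, which is 1 level below Nikhil Volkov.

1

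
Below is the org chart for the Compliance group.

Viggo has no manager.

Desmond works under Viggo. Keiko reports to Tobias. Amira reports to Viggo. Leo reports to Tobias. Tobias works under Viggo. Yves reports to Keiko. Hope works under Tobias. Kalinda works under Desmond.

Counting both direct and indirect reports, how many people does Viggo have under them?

Viggo directly manages Desmond, Tobias, Amira. Under Desmond: Kalinda (1). Under Tobias: Hope, Leo, Keiko, Yves (4). Amira has no reports. So Viggo's organization is 3 direct reports plus everyone under them: 2 + 5 + 1 = 8.

8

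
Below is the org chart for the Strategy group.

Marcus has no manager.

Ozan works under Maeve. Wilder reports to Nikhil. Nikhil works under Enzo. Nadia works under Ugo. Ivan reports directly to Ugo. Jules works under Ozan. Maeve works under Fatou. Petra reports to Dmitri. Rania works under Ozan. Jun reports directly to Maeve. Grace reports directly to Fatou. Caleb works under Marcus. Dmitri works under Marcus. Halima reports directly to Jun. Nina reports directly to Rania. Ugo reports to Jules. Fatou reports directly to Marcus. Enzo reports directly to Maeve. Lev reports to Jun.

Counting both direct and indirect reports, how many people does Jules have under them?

Jules directly manages Ugo. Under Ugo: Nadia, Ivan (2). That's 3 in total.

3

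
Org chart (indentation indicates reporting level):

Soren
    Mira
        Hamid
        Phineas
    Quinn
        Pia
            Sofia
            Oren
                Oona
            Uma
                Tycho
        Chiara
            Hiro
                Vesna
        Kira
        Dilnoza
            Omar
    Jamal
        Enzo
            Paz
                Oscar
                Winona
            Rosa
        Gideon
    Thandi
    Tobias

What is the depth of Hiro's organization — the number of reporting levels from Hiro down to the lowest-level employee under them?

The longest chain under Hiro runs Hiro → Vesna, which is 1 level below Hiro.

1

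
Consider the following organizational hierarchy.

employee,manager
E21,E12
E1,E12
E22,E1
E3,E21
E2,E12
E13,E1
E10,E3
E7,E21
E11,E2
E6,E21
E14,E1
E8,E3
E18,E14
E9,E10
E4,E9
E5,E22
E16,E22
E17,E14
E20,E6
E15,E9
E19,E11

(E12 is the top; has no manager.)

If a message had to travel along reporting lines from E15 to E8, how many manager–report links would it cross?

4

E15 is 3 levels below E3, and E8 is 1 level below E3 (their lowest common manager). The shortest path runs up from E15 to E3 and back down to E8: 3 + 1 = 4 links.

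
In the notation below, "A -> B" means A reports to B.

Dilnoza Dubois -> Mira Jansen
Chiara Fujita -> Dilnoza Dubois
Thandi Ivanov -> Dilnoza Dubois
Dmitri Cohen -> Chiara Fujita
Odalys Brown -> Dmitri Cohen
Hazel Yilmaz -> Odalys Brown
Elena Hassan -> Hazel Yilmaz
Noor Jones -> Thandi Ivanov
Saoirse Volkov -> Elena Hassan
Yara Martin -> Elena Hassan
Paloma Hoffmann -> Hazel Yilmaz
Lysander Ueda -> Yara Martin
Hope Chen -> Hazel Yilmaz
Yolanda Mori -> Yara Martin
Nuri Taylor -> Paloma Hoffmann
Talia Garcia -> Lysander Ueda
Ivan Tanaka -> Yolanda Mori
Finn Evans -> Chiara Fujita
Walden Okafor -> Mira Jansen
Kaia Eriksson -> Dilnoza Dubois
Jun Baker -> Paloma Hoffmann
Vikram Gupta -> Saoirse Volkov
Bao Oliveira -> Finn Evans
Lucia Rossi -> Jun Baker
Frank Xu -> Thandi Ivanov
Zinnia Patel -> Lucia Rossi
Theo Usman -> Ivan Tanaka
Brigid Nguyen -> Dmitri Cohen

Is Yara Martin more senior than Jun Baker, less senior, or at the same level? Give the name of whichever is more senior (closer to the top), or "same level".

Both Yara Martin and Jun Baker are 7 levels below Mira Jansen.

same level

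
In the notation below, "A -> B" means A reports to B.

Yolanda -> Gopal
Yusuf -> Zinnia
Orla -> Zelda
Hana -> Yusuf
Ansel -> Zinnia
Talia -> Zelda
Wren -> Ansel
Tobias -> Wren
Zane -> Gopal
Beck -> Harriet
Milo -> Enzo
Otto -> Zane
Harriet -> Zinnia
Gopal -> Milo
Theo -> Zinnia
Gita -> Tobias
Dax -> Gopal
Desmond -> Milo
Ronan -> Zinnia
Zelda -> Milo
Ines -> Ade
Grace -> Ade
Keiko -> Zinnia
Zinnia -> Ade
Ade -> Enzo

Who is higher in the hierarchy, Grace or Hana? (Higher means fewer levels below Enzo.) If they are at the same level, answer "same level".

Grace

Grace is 2 levels below Enzo; Hana is 4. Grace is higher.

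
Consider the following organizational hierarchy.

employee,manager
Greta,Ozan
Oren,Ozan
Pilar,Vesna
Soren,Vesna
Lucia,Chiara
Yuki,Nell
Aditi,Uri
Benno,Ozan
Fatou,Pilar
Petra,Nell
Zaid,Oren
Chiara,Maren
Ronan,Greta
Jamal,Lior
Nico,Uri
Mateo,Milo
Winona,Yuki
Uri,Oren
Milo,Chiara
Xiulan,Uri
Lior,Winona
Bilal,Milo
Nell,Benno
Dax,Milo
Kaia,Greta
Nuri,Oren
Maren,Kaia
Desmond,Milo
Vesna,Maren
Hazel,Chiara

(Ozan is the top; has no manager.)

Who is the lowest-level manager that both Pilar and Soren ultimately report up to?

Pilar's chain of managers is Vesna, Maren, Kaia, Greta, Ozan. Soren's chain of managers is Vesna, Maren, Kaia, Greta, Ozan. The first manager that appears in both chains is Vesna.

Vesna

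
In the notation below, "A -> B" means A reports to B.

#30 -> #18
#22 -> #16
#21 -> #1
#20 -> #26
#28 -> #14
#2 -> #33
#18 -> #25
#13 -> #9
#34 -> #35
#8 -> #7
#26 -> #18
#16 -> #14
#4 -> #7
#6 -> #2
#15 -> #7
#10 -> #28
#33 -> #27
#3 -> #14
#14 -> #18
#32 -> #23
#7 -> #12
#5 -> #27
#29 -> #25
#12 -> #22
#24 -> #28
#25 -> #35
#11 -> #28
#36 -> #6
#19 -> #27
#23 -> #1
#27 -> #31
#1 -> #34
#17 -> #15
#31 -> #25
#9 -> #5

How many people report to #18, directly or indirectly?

17

#18 directly manages #26, #14, #30. Under #26: #20 (1). Under #14: #3, #16, #22, #12, #7, #4, #15, #17, #8, #28, #10, #11, #24 (13). #30 has no reports. So #18's organization is 3 direct reports plus everyone under them: 2 + 14 + 1 = 17.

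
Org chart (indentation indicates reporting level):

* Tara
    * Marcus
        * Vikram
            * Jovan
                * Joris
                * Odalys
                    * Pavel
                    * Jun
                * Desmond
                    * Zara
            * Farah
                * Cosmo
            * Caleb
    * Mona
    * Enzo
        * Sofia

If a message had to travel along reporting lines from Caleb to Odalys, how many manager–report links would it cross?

Caleb is 1 level below Vikram, and Odalys is 2 levels below Vikram (their lowest common manager). The shortest path runs up from Caleb to Vikram and back down to Odalys: 1 + 2 = 3 links.

3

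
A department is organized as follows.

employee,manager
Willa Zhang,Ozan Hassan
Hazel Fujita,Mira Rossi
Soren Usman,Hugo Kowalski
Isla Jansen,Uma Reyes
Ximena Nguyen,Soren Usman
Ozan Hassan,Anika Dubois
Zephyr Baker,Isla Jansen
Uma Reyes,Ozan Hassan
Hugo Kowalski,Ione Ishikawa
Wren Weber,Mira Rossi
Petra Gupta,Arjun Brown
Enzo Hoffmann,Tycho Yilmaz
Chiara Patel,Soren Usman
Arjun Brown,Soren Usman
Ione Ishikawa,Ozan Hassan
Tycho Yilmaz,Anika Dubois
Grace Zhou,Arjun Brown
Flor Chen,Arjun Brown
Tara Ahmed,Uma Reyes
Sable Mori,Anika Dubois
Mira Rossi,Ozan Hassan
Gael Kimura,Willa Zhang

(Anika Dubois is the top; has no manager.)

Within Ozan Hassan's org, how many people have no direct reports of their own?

The people in Ozan Hassan's organization with no one reporting to them are Hazel Fujita, Wren Weber, Gael Kimura, Chiara Patel, Ximena Nguyen, Grace Zhou, Flor Chen, Petra Gupta, Tara Ahmed, Zephyr Baker. That is 10.

10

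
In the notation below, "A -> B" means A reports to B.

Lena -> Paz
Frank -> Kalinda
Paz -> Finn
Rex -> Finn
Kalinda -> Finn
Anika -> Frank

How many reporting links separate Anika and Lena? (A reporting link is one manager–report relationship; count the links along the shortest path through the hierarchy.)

Anika is 3 levels below Finn, and Lena is 2 levels below Finn (their lowest common manager). The shortest path runs up from Anika to Finn and back down to Lena: 3 + 2 = 5 links.

5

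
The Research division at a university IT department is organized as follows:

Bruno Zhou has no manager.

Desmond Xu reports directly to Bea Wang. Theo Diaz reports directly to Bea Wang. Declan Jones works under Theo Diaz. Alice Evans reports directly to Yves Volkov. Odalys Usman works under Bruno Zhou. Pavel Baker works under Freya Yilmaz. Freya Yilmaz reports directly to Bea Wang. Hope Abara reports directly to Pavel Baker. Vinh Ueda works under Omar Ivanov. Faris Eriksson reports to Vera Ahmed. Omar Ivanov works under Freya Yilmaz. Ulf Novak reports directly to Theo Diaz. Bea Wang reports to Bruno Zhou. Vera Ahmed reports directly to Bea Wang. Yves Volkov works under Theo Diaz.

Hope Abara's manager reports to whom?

Freya Yilmaz

Hope Abara reports to Pavel Baker, and Pavel Baker reports to Freya Yilmaz. So Hope Abara's skip-level manager is Freya Yilmaz.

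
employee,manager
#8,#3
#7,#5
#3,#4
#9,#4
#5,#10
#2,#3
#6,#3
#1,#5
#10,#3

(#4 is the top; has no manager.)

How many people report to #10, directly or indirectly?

3

#10 directly manages #5. Under #5: #7, #1 (2). That's 3 in total.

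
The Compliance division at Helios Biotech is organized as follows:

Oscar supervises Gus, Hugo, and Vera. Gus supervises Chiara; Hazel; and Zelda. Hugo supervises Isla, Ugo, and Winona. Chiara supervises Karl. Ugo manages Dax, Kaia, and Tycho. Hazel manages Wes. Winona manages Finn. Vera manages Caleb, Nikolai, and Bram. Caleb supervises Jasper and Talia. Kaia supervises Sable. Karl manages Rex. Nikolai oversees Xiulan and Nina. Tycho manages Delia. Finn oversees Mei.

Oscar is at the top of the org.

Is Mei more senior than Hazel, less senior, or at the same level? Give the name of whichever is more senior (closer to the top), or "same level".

Hazel

Mei is 4 levels below Oscar; Hazel is 2. Hazel is higher.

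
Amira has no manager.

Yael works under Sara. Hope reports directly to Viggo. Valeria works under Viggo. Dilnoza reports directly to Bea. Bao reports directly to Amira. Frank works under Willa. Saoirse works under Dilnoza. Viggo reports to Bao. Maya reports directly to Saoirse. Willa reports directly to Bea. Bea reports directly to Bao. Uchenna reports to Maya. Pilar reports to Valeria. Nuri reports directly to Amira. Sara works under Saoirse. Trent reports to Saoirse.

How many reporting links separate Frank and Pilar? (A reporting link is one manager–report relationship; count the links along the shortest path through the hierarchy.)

6

Frank is 3 levels below Bao, and Pilar is 3 levels below Bao (their lowest common manager). The shortest path runs up from Frank to Bao and back down to Pilar: 3 + 3 = 6 links.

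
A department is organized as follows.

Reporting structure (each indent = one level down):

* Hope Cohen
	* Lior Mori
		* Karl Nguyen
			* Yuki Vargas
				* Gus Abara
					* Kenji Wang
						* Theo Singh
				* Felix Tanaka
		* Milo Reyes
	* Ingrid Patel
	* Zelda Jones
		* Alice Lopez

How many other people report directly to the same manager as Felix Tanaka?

Felix Tanaka reports to Yuki Vargas. Yuki Vargas's other direct reports are Gus Abara — 1 peer.

1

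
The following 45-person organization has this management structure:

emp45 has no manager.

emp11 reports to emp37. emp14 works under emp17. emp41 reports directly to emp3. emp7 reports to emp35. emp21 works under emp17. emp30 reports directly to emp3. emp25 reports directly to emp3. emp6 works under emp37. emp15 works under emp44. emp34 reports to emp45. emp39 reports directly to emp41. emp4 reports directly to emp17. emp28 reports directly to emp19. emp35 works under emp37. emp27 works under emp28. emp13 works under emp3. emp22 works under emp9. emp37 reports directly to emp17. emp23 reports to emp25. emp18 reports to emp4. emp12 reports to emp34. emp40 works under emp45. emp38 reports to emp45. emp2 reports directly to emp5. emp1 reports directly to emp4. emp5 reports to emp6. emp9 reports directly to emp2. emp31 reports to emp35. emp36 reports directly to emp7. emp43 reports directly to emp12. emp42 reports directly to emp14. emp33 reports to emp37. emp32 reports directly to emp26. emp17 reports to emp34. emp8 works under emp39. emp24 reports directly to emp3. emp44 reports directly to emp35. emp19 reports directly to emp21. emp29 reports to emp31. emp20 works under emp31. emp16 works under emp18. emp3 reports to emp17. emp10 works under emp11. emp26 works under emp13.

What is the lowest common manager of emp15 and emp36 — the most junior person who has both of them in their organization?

emp35

emp15's chain of managers is emp44, emp35, emp37, emp17, emp34, emp45. emp36's chain of managers is emp7, emp35, emp37, emp17, emp34, emp45. The first manager that appears in both chains is emp35.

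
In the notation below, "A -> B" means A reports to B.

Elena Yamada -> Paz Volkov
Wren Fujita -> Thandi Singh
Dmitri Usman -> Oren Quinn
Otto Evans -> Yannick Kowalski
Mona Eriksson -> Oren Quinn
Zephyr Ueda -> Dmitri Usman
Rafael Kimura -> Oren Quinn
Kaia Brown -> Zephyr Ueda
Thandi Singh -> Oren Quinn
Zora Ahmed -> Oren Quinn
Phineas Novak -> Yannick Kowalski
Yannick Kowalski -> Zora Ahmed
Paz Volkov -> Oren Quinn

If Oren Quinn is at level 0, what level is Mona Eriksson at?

1

Chain from Mona Eriksson up to Oren Quinn: Mona Eriksson → Oren Quinn. That is 1 step up, so Mona Eriksson is 1 level below Oren Quinn.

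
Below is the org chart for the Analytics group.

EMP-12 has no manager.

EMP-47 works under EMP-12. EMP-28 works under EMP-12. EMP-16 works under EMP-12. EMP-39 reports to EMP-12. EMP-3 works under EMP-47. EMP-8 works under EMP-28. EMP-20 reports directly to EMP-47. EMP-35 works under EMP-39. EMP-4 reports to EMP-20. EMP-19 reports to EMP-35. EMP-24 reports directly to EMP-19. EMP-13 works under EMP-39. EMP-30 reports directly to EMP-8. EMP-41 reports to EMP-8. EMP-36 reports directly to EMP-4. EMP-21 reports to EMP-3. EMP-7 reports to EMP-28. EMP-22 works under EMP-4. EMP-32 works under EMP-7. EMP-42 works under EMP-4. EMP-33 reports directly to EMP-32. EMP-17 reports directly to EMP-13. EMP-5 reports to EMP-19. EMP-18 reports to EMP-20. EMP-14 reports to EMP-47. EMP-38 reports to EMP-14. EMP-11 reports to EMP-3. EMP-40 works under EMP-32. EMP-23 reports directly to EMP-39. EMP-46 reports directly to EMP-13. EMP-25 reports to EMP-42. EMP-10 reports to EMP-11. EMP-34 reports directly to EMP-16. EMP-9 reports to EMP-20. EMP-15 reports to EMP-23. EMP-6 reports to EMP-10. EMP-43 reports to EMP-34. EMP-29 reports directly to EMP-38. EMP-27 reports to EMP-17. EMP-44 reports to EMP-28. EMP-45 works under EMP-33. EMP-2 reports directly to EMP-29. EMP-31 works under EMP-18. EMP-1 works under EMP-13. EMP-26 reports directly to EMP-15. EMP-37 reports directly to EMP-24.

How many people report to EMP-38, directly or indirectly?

EMP-38 directly manages EMP-29. Under EMP-29: EMP-2 (1). That's 2 in total.

2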